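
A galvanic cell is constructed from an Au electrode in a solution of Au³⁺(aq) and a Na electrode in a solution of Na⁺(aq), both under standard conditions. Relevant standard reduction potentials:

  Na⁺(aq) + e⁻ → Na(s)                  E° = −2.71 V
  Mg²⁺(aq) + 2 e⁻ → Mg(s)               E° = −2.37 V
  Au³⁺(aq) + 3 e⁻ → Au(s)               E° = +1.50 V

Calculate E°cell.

Of the two couples in this cell, the one with the more positive reduction potential is reduced at the cathode: here that is Au³⁺/Au (+1.50 V); Na⁺/Na (−2.71 V) is the anode.
E°cell = E°(cathode) − E°(anode) = +1.50 − (−2.71) = +4.21 V.

+4.21 V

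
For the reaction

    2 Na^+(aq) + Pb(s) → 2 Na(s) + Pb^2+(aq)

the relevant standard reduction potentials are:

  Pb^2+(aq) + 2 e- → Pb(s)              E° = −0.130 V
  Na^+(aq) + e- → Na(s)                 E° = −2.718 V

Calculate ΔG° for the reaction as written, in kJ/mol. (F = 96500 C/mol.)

In the reaction as written Na^+(aq) is reduced, so the Na⁺/Na couple is the cathode and Pb²⁺/Pb is the anode.
E°cell = −2.718 − (−0.130) = −2.588 V; balancing electrons gives n = 2.
ΔG° = −nFE°cell = −(2)(96500)(−2.588) J/mol = +499 kJ/mol.

+499 kJ/mol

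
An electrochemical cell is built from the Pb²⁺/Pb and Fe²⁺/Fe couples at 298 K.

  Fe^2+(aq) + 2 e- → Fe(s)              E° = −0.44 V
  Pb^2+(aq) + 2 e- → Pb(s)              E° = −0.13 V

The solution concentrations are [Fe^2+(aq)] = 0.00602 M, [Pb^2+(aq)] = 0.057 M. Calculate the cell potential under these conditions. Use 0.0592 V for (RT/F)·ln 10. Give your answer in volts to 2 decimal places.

Since E°(Pb²⁺/Pb) > E°(Fe²⁺/Fe), Pb²⁺/Pb serves as the cathode.
E°cell = E°cat − E°an = −0.13 − (−0.44) = +0.31 V; n = 2.
Balancing gives Pb^2+(aq) + Fe(s) → Pb(s) + Fe^2+(aq); hence Q = [Fe^2+(aq)] / [Pb^2+(aq)] = 0.106 (log Q = −0.976).
E = E° − (0.0592/n)·log Q = +0.31 − (0.0592/2)(−0.976) = +0.34 V.

+0.34 V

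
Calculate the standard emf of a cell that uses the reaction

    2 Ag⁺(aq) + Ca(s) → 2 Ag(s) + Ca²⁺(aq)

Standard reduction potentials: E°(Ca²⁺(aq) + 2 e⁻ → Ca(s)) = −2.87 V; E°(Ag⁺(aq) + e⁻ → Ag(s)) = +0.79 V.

+3.66 V

Ag⁺(aq) gains electrons, so the Ag⁺/Ag couple is the cathode; the Ca²⁺/Ca couple is the anode.
E°cell = E°(cathode) − E°(anode) = +0.79 − (−2.87) = +3.66 V.
The positive value indicates the reaction is spontaneous as written.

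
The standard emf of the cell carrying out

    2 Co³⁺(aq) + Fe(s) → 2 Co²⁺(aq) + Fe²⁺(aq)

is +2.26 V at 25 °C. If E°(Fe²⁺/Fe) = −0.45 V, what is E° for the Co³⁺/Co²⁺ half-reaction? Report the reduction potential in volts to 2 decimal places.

In the reaction as written the Co³⁺/Co²⁺ couple is reduced (cathode) and Fe²⁺/Fe is oxidized (anode), so E°cell = E°(Co³⁺/Co²⁺) − E°(Fe²⁺/Fe).
E°(Co³⁺/Co²⁺) = E°cell + E°(anode) = +2.26 + (−0.45) = +1.81 V.

+1.81 V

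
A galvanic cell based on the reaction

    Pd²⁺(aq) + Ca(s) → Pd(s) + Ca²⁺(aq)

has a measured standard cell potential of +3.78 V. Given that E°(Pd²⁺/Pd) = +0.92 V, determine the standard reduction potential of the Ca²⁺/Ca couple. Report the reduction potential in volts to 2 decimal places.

−2.86 V

In the reaction as written the Pd²⁺/Pd couple is reduced (cathode) and Ca²⁺/Ca is oxidized (anode), so E°cell = E°(Pd²⁺/Pd) − E°(Ca²⁺/Ca).
E°(Ca²⁺/Ca) = E°(cathode) − E°cell = +0.92 − (+3.78) = −2.86 V.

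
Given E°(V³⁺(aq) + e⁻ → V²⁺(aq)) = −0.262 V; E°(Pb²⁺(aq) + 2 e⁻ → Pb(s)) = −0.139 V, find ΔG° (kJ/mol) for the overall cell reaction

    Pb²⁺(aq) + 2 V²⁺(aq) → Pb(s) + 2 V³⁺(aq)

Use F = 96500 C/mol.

−23.7 kJ/mol

In the reaction as written Pb²⁺(aq) is reduced, so the Pb²⁺/Pb couple is the cathode and V³⁺/V²⁺ is the anode.
E°cell = −0.139 − (−0.262) = +0.123 V; balancing electrons gives n = 2.
ΔG° = −nFE°cell = −(2)(96500)(+0.123) J/mol = −23.7 kJ/mol.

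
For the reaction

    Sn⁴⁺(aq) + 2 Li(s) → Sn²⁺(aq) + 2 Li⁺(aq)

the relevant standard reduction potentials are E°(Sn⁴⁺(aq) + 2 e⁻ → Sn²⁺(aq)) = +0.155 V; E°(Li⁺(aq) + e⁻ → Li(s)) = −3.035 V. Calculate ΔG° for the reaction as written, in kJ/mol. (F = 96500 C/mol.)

In the reaction as written Sn⁴⁺(aq) is reduced, so the Sn⁴⁺/Sn²⁺ couple is the cathode and Li⁺/Li is the anode.
E°cell = +0.155 − (−3.035) = +3.190 V; balancing electrons gives n = 2.
ΔG° = −nFE°cell = −(2)(96500)(+3.190) J/mol = −616 kJ/mol.

−616 kJ/mol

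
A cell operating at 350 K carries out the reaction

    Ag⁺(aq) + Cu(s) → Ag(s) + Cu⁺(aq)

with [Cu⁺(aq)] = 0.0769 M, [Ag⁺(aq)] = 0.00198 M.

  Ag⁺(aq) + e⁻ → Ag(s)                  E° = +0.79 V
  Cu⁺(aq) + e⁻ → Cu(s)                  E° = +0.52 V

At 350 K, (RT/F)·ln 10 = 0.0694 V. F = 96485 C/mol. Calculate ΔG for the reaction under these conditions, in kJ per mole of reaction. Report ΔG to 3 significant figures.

The standard cell potential is +0.79 − (+0.52) = +0.27 V, with n = 1 electron in the balanced equation.
Q = [Cu⁺(aq)] / [Ag⁺(aq)] = 38.8, so log Q = 1.589 and E = +0.27 − (0.0694/1)(1.589) = +0.1597 V.
ΔG = −nFE = −(1)(96485)(+0.1597) J/mol = −15.4 kJ/mol.

−15.4 kJ/mol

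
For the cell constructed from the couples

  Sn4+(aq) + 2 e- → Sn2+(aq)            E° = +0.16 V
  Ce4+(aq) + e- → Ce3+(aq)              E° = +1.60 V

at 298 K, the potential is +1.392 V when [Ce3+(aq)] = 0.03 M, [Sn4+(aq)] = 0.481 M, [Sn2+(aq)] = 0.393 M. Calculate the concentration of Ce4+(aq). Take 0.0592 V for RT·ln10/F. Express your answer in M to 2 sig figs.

0.0051 M

The Ce⁴⁺/Ce³⁺ couple has the larger reduction potential, so it is the cathode: E°cell = +1.60 − (+0.16) = +1.44 V and n = 2.
From the Nernst equation, log Q = n(E° − E)/0.0592 = 2·(+1.44 − (+1.392))/0.0592 = 1.622.
For 2 Ce4+(aq) + Sn2+(aq) → 2 Ce3+(aq) + Sn4+(aq), the reaction quotient is Q = ([Ce3+(aq)]^2·[Sn4+(aq)]) / ([Ce4+(aq)]^2·[Sn2+(aq)]).
Solving for the unknown gives log [Ce4+(aq)] = −2.290, so [Ce4+(aq)] ≈ 0.0051 M.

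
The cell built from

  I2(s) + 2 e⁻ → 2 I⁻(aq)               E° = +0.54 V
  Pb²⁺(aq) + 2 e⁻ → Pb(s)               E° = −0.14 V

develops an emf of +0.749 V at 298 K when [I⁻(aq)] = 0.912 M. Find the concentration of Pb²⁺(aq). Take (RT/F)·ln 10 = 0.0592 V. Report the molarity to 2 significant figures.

The I₂/I⁻ couple has the larger reduction potential, so it is the cathode: E°cell = +0.54 − (−0.14) = +0.68 V and n = 2.
Since E = E° − (0.0592/n)·log Q, log Q = n(E° − E)/0.0592 = −2.331.
Balancing electrons gives I2(s) + Pb(s) → 2 I⁻(aq) + Pb²⁺(aq); thus Q = [I⁻(aq)]^2·[Pb²⁺(aq)].
Solving for the unknown gives log [Pb²⁺(aq)] = −2.251, so [Pb²⁺(aq)] ≈ 0.0056 M.

0.0056 M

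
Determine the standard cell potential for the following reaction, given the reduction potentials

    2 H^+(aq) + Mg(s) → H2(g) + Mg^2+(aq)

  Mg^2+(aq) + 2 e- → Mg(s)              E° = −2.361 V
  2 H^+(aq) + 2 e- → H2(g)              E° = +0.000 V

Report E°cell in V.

In the reaction as written, H^+(aq) is reduced (cathode) and Mg^2+(aq) is produced by oxidation at the anode.
E°cell = E°(cathode) − E°(anode) = +0.000 − (−2.361) = +2.361 V.

+2.361 V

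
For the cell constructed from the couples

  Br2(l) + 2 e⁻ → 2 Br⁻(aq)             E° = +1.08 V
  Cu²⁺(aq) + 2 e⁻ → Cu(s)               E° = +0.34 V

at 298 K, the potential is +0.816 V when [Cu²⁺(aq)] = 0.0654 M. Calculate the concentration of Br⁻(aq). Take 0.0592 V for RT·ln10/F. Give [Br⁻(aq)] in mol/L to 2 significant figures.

The Br₂/Br⁻ couple has the larger reduction potential, so it is the cathode: E°cell = +1.08 − (+0.34) = +0.74 V and n = 2.
From the Nernst equation, log Q = n(E° − E)/0.0592 = 2·(+0.74 − (+0.816))/0.0592 = −2.568.
The balanced reaction is Br2(l) + Cu(s) → 2 Br⁻(aq) + Cu²⁺(aq), so Q = [Br⁻(aq)]^2·[Cu²⁺(aq)].
Solving for the unknown gives log [Br⁻(aq)] = −0.692, so [Br⁻(aq)] ≈ 0.20 M.

0.20 M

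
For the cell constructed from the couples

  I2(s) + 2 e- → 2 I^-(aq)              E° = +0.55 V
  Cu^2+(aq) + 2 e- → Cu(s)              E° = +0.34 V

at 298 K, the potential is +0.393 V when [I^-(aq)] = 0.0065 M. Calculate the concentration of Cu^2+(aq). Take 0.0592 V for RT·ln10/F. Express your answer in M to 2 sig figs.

I₂/I⁻ is the cathode (higher E°); E°cell = +0.55 − (+0.34) = +0.21 V with n = 2.
Rearranging E = E° − (0.0592/n)·log Q gives log Q = 2(+0.21 − (+0.393))/0.0592 = −6.182.
Balancing electrons gives I2(s) + Cu(s) → 2 I^-(aq) + Cu^2+(aq); thus Q = [I^-(aq)]^2·[Cu^2+(aq)].
Isolating [Cu^2+(aq)] in Q = 10^{−6.182} yields log [Cu^2+(aq)] = −1.808, i.e. 0.016 M.

0.016 M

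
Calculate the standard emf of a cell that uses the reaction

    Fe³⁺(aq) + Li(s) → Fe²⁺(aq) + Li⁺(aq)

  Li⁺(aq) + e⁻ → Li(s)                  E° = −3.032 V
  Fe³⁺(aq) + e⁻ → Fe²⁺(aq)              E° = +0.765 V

+3.797 V

In the reaction as written, Fe³⁺(aq) is reduced (cathode) and Li⁺(aq) is produced by oxidation at the anode.
E°cell = E°(cathode) − E°(anode) = +0.765 − (−3.032) = +3.797 V.
The positive value indicates the reaction is spontaneous as written.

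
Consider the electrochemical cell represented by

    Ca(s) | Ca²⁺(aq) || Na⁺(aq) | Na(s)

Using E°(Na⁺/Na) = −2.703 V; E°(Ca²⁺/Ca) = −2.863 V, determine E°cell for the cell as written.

By convention the left-hand electrode in cell notation is the anode (oxidation) and the right-hand electrode is the cathode (reduction).
E°cell = E°(right) − E°(left) = −2.703 − (−2.863) = +0.160 V.

+0.160 V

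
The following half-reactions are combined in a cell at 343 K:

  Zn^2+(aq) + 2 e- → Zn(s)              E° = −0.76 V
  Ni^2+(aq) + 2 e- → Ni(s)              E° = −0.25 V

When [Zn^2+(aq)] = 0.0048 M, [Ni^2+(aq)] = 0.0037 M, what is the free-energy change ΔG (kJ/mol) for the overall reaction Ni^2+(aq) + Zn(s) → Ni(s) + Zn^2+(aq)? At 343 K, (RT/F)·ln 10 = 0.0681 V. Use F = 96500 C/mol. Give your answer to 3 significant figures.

The standard cell potential is −0.25 − (−0.76) = +0.51 V, with n = 2 electrons in the balanced equation.
The reaction quotient is [Zn^2+(aq)] / [Ni^2+(aq)] = 1.3; by Nernst, E = +0.51 − (0.0681/2)(0.113) = +0.5062 V.
Then ΔG = −nFE = −2 × 96500 × +0.5062 J/mol = −97.7 kJ/mol.

−97.7 kJ/mol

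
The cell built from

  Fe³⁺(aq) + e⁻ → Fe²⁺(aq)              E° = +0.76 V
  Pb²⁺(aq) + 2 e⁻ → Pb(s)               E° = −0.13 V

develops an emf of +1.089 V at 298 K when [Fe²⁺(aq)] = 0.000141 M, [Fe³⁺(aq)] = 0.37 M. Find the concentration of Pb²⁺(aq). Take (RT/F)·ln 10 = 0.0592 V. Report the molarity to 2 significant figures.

1.3 M

Fe³⁺/Fe²⁺ is the cathode (higher E°); E°cell = +0.76 − (−0.13) = +0.89 V with n = 2.
Since E = E° − (0.0592/n)·log Q, log Q = n(E° − E)/0.0592 = −6.723.
The balanced reaction is 2 Fe³⁺(aq) + Pb(s) → 2 Fe²⁺(aq) + Pb²⁺(aq), so Q = ([Fe²⁺(aq)]^2·[Pb²⁺(aq)]) / [Fe³⁺(aq)]^2.
Substituting the known concentrations and solving, log [Pb²⁺(aq)] = 0.115 and [Pb²⁺(aq)] = 1.3 M.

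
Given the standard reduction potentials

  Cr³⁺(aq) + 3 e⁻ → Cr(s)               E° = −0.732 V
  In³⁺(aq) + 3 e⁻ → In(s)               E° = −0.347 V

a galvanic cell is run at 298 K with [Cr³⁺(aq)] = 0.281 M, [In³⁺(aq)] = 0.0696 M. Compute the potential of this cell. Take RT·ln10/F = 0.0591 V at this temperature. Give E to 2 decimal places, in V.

+0.37 V

Since E°(In³⁺/In) > E°(Cr³⁺/Cr), In³⁺/In serves as the cathode.
E°cell = E°cat − E°an = −0.347 − (−0.732) = +0.385 V; n = 3.
Balancing gives In³⁺(aq) + Cr(s) → In(s) + Cr³⁺(aq); hence Q = [Cr³⁺(aq)] / [In³⁺(aq)] = 4.04 (log Q = 0.606).
By the Nernst equation, E = +0.385 − (0.0591/3)·(0.606) = +0.37 V.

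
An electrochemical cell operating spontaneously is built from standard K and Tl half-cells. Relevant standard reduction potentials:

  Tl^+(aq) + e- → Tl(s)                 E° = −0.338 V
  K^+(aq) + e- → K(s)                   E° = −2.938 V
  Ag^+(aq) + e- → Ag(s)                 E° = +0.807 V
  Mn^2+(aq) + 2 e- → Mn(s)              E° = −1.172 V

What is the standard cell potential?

Of the two couples in this cell, the one with the more positive reduction potential is reduced at the cathode: here that is Tl⁺/Tl (−0.338 V); K⁺/K (−2.938 V) is the anode.
E°cell = E°(cathode) − E°(anode) = −0.338 − (−2.938) = +2.600 V.

+2.600 V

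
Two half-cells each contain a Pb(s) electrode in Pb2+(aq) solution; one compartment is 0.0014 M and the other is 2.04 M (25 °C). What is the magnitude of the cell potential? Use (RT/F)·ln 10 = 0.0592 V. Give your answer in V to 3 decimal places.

For a concentration cell E°cell = 0, since both electrodes use the same couple.
The compartment with the higher Pb2+(aq) concentration (2.04 M) acts as the cathode; ions are reduced there and produced at the dilute (0.0014 M) anode.
With n = 2, Ecell = −(0.0592/2)·log([dilute]/[conc]) = −(0.0592/2)·log(0.0014/2.04) = +0.094 V.

0.094 V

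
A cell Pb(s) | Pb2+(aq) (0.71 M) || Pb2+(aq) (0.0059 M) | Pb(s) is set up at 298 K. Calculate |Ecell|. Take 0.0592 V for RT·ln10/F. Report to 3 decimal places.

For a concentration cell E°cell = 0, since both electrodes use the same couple.
The compartment with the higher Pb2+(aq) concentration (0.71 M) acts as the cathode; ions are reduced there and produced at the dilute (0.0059 M) anode.
With n = 2, Ecell = −(0.0592/2)·log([dilute]/[conc]) = −(0.0592/2)·log(0.0059/0.71) = +0.062 V.

0.062 V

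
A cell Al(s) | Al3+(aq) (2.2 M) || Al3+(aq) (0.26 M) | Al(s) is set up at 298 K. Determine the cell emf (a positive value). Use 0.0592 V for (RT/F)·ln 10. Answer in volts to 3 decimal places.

For a concentration cell E°cell = 0, since both electrodes use the same couple.
The compartment with the higher Al3+(aq) concentration (2.2 M) acts as the cathode; ions are reduced there and produced at the dilute (0.26 M) anode.
With n = 3, Ecell = −(0.0592/3)·log([dilute]/[conc]) = −(0.0592/3)·log(0.26/2.2) = +0.018 V.

0.018 V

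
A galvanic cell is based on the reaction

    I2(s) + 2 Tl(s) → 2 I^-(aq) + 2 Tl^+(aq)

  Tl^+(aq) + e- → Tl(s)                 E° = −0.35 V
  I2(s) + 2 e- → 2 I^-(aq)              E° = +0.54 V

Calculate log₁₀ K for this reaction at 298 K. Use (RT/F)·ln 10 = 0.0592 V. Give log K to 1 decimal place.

The I₂/I⁻ couple is reduced (cathode); E°cell = +0.54 − (−0.35) = +0.89 V with n = 2.
At equilibrium E = 0, so log K = nE°cell / 0.0592 = (2)(+0.89) / 0.0592 = 30.1.

log K = 30.1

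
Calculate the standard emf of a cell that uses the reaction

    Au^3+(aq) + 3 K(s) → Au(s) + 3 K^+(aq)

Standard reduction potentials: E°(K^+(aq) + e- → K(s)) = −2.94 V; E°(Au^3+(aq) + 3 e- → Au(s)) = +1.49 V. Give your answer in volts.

+4.43 V

In the reaction as written, Au^3+(aq) is reduced (cathode) and K^+(aq) is produced by oxidation at the anode.
E°cell = E°(cathode) − E°(anode) = +1.49 − (−2.94) = +4.43 V.
The positive value indicates the reaction is spontaneous as written.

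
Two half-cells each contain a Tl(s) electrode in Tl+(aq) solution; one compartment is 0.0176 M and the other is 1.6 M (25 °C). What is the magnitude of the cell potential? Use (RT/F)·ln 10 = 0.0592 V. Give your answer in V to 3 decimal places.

For a concentration cell E°cell = 0, since both electrodes use the same couple.
The compartment with the higher Tl+(aq) concentration (1.6 M) acts as the cathode; ions are reduced there and produced at the dilute (0.0176 M) anode.
With n = 1, Ecell = −(0.0592/1)·log([dilute]/[conc]) = −(0.0592/1)·log(0.0176/1.6) = +0.116 V.

0.116 V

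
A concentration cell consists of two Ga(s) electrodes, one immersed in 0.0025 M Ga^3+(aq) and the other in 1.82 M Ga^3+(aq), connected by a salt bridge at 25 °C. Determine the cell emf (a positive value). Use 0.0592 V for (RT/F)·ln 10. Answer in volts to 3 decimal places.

0.056 V

For a concentration cell E°cell = 0, since both electrodes use the same couple.
The compartment with the higher Ga^3+(aq) concentration (1.82 M) acts as the cathode; ions are reduced there and produced at the dilute (0.0025 M) anode.
With n = 3, Ecell = −(0.0592/3)·log([dilute]/[conc]) = −(0.0592/3)·log(0.0025/1.82) = +0.056 V.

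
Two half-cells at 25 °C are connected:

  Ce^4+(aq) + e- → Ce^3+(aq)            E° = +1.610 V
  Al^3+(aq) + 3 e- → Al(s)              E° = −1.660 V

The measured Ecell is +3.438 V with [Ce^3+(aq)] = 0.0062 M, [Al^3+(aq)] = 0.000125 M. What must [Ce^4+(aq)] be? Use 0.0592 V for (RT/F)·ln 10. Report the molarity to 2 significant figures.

0.21 M

The Ce⁴⁺/Ce³⁺ couple has the larger reduction potential, so it is the cathode: E°cell = +1.610 − (−1.660) = +3.270 V and n = 3.
Since E = E° − (0.0592/n)·log Q, log Q = n(E° − E)/0.0592 = −8.514.
Balancing electrons gives 3 Ce^4+(aq) + Al(s) → 3 Ce^3+(aq) + Al^3+(aq); thus Q = ([Ce^3+(aq)]^3·[Al^3+(aq)]) / [Ce^4+(aq)]^3.
Isolating [Ce^4+(aq)] in Q = 10^{−8.514} yields log [Ce^4+(aq)] = −0.671, i.e. 0.21 M.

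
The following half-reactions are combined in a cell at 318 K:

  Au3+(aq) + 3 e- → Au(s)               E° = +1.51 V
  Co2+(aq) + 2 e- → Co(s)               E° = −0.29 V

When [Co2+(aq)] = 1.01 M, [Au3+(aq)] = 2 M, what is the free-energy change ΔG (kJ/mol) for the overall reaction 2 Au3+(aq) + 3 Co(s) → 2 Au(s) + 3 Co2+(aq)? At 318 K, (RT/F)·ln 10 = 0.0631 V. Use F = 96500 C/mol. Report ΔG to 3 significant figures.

−1050 kJ/mol

With Au³⁺/Au reduced at the cathode, E°cell = +1.51 − (−0.29) = +1.80 V and n = 6.
The reaction quotient is [Co2+(aq)]^3 / [Au3+(aq)]^2 = 0.258; by Nernst, E = +1.80 − (0.0631/6)(−0.589) = +1.8062 V.
Finally ΔG = −nFE = −(6)(96500 C/mol)(+1.8062 V) = −1050 kJ/mol.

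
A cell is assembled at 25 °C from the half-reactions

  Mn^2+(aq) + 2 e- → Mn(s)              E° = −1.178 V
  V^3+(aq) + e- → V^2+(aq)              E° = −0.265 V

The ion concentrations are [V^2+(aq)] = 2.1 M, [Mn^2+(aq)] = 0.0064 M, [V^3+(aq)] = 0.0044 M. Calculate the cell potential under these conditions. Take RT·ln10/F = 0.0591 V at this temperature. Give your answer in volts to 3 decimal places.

V³⁺/V²⁺ is reduced (cathode, E° = −0.265 V) and Mn²⁺/Mn is oxidized (anode).
The standard potential is −0.265 − (−1.178) = +0.913 V and the balanced reaction transfers n = 2 electrons.
The balanced reaction is 2 V^3+(aq) + Mn(s) → 2 V^2+(aq) + Mn^2+(aq), so Q = ([V^2+(aq)]^2·[Mn^2+(aq)]) / [V^3+(aq)]^2 = 1.46×10^3 and log Q = 3.164.
By the Nernst equation, E = +0.913 − (0.0591/2)·(3.164) = +0.820 V.

+0.820 V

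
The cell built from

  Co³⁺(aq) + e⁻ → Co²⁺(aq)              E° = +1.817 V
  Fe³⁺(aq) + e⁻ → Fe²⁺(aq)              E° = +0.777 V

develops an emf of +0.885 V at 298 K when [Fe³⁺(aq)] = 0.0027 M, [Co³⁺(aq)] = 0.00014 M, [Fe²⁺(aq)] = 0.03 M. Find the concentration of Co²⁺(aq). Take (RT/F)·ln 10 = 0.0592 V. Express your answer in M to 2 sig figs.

Co³⁺/Co²⁺ is the cathode (higher E°); E°cell = +1.817 − (+0.777) = +1.040 V with n = 1.
Rearranging E = E° − (0.0592/n)·log Q gives log Q = 1(+1.040 − (+0.885))/0.0592 = 2.618.
Balancing electrons gives Co³⁺(aq) + Fe²⁺(aq) → Co²⁺(aq) + Fe³⁺(aq); thus Q = ([Co²⁺(aq)]·[Fe³⁺(aq)]) / ([Co³⁺(aq)]·[Fe²⁺(aq)]).
Solving for the unknown gives log [Co²⁺(aq)] = −0.190, so [Co²⁺(aq)] ≈ 0.65 M.

0.65 M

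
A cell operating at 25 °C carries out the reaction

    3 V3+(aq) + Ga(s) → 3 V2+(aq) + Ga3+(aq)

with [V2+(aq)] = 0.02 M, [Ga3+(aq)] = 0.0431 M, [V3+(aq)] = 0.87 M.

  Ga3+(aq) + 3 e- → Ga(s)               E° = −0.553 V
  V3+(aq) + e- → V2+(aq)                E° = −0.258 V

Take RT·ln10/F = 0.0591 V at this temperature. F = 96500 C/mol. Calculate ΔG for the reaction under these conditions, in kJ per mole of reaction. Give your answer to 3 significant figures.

With V³⁺/V²⁺ reduced at the cathode, E°cell = −0.258 − (−0.553) = +0.295 V and n = 3.
The reaction quotient is ([V2+(aq)]^3·[Ga3+(aq)]) / [V3+(aq)]^3 = 5.24×10^−7; by Nernst, E = +0.295 − (0.0591/3)(−6.281) = +0.4187 V.
Then ΔG = −nFE = −3 × 96500 × +0.4187 J/mol = −121 kJ/mol.

−121 kJ/mol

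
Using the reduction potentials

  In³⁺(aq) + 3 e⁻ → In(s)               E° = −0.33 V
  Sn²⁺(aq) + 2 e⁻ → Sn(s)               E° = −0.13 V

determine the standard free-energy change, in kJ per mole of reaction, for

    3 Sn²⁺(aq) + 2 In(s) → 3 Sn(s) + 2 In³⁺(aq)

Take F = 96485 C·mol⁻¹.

−116 kJ/mol

In the reaction as written Sn²⁺(aq) is reduced, so the Sn²⁺/Sn couple is the cathode and In³⁺/In is the anode.
E°cell = −0.13 − (−0.33) = +0.20 V; balancing electrons gives n = 6.
ΔG° = −nFE°cell = −(6)(96485)(+0.20) J/mol = −116 kJ/mol.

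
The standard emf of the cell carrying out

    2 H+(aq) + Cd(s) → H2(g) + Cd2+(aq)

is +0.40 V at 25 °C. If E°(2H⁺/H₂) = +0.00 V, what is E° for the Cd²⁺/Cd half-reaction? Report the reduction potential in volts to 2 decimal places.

In the reaction as written the 2H⁺/H₂ couple is reduced (cathode) and Cd²⁺/Cd is oxidized (anode), so E°cell = E°(2H⁺/H₂) − E°(Cd²⁺/Cd).
E°(Cd²⁺/Cd) = E°(cathode) − E°cell = +0.00 − (+0.40) = −0.40 V.

−0.40 V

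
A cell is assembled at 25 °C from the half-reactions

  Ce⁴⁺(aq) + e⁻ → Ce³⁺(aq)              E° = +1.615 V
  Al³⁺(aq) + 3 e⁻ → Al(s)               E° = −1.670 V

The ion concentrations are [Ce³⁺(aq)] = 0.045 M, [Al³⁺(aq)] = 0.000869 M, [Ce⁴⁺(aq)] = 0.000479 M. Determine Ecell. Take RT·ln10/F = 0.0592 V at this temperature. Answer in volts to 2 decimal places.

The Ce⁴⁺/Ce³⁺ couple has the more positive E°, so it is the cathode; Al³⁺/Al is the anode.
E°cell = +1.615 − (−1.670) = +3.285 V, with n = 3 electrons transferred.
The balanced reaction is 3 Ce⁴⁺(aq) + Al(s) → 3 Ce³⁺(aq) + Al³⁺(aq), so Q = ([Ce³⁺(aq)]^3·[Al³⁺(aq)]) / [Ce⁴⁺(aq)]^3 = 721 and log Q = 2.858.
E = E° − (0.0592/n)·log Q = +3.285 − (0.0592/3)(2.858) = +3.23 V.

+3.23 V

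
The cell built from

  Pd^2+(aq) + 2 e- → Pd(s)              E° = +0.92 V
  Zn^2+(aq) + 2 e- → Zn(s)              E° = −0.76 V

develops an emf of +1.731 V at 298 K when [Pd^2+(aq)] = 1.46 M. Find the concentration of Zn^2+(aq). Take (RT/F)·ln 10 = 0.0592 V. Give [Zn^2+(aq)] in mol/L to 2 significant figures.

0.028 M

The Pd²⁺/Pd couple has the larger reduction potential, so it is the cathode: E°cell = +0.92 − (−0.76) = +1.68 V and n = 2.
From the Nernst equation, log Q = n(E° − E)/0.0592 = 2·(+1.68 − (+1.731))/0.0592 = −1.723.
The balanced reaction is Pd^2+(aq) + Zn(s) → Pd(s) + Zn^2+(aq), so Q = [Zn^2+(aq)] / [Pd^2+(aq)].
Substituting the known concentrations and solving, log [Zn^2+(aq)] = −1.559 and [Zn^2+(aq)] = 0.028 M.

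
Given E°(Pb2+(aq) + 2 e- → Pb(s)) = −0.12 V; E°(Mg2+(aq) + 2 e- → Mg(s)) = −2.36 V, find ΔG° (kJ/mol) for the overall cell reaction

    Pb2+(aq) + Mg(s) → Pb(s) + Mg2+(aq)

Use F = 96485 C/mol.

In the reaction as written Pb2+(aq) is reduced, so the Pb²⁺/Pb couple is the cathode and Mg²⁺/Mg is the anode.
E°cell = −0.12 − (−2.36) = +2.24 V; balancing electrons gives n = 2.
ΔG° = −nFE°cell = −(2)(96485)(+2.24) J/mol = −432 kJ/mol.

−432 kJ/mol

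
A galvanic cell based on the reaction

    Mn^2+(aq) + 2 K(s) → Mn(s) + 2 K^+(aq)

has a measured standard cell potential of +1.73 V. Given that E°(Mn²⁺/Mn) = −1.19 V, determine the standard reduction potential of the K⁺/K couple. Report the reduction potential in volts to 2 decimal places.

In the reaction as written the Mn²⁺/Mn couple is reduced (cathode) and K⁺/K is oxidized (anode), so E°cell = E°(Mn²⁺/Mn) − E°(K⁺/K).
E°(K⁺/K) = E°(cathode) − E°cell = −1.19 − (+1.73) = −2.92 V.

−2.92 V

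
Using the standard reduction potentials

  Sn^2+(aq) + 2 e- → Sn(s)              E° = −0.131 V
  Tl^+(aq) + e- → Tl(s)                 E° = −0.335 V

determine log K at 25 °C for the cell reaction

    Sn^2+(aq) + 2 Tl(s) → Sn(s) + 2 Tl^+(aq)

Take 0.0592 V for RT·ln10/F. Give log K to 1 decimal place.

The Sn²⁺/Sn couple is reduced (cathode); E°cell = −0.131 − (−0.335) = +0.204 V with n = 2.
At equilibrium E = 0, so log K = nE°cell / 0.0592 = (2)(+0.204) / 0.0592 = 6.9.

log K = 6.9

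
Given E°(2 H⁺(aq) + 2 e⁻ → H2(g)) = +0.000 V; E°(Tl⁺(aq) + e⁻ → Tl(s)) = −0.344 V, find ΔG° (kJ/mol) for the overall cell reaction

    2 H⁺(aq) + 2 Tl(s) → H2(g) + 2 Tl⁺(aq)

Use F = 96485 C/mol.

−66.4 kJ/mol

In the reaction as written H⁺(aq) is reduced, so the 2H⁺/H₂ couple is the cathode and Tl⁺/Tl is the anode.
E°cell = +0.000 − (−0.344) = +0.344 V; balancing electrons gives n = 2.
ΔG° = −nFE°cell = −(2)(96485)(+0.344) J/mol = −66.4 kJ/mol.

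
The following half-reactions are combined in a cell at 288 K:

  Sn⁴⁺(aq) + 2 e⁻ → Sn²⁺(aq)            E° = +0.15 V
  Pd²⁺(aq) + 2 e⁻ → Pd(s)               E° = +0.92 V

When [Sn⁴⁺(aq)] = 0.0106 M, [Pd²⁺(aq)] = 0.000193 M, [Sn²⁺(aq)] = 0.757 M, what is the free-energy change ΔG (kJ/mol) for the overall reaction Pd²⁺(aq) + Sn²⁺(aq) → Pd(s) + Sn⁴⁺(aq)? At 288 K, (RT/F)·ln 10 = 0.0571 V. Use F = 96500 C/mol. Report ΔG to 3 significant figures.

The standard cell potential is +0.92 − (+0.15) = +0.77 V, with n = 2 electrons in the balanced equation.
Here Q = [Sn⁴⁺(aq)] / ([Pd²⁺(aq)]·[Sn²⁺(aq)]) = 72.6 (log Q = 1.861), giving E = +0.77 − (0.0571/2)·(1.861) = +0.7169 V.
Then ΔG = −nFE = −2 × 96500 × +0.7169 J/mol = −138 kJ/mol.

−138 kJ/mol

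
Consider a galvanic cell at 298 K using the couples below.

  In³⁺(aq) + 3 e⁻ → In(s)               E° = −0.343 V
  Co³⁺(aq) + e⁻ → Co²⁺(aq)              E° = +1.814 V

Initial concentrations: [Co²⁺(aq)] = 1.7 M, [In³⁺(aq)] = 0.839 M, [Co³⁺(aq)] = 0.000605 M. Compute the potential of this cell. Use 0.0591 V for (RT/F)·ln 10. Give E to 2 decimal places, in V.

+1.95 V

Since E°(Co³⁺/Co²⁺) > E°(In³⁺/In), Co³⁺/Co²⁺ serves as the cathode.
E°cell = +1.814 − (−0.343) = +2.157 V, with n = 3 electrons transferred.
For the overall reaction 3 Co³⁺(aq) + In(s) → 3 Co²⁺(aq) + In³⁺(aq), Q = ([Co²⁺(aq)]^3·[In³⁺(aq)]) / [Co³⁺(aq)]^3 = 1.86×10^10, giving log Q = 10.270.
E = E° − (0.0591/n)·log Q = +2.157 − (0.0591/3)(10.270) = +1.95 V.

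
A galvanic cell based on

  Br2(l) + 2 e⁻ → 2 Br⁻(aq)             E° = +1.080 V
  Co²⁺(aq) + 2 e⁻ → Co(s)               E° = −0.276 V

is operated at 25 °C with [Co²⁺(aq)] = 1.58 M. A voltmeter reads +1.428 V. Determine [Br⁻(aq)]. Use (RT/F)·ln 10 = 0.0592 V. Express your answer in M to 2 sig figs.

0.048 M

With Br₂/Br⁻ at the cathode and Co²⁺/Co at the anode, E°cell = +1.080 − (−0.276) = +1.356 V (n = 2).
Since E = E° − (0.0592/n)·log Q, log Q = n(E° − E)/0.0592 = −2.432.
Balancing electrons gives Br2(l) + Co(s) → 2 Br⁻(aq) + Co²⁺(aq); thus Q = [Br⁻(aq)]^2·[Co²⁺(aq)].
Substituting the known concentrations and solving, log [Br⁻(aq)] = −1.315 and [Br⁻(aq)] = 0.048 M.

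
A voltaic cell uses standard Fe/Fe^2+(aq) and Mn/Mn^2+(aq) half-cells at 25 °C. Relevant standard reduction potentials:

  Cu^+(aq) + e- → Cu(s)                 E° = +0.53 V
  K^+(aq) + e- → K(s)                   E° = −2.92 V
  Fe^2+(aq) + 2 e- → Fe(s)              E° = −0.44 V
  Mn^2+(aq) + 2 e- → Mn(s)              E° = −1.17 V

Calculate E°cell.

Of the two couples in this cell, the one with the more positive reduction potential is reduced at the cathode: here that is Fe²⁺/Fe (−0.44 V); Mn²⁺/Mn (−1.17 V) is the anode.
E°cell = E°(cathode) − E°(anode) = −0.44 − (−1.17) = +0.73 V.

+0.73 V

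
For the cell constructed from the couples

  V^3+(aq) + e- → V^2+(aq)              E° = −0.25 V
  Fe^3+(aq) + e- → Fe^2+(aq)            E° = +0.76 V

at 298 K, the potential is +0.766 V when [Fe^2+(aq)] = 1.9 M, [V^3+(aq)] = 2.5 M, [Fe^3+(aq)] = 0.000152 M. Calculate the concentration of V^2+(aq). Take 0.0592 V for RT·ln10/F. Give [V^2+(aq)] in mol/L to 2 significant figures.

With Fe³⁺/Fe²⁺ at the cathode and V³⁺/V²⁺ at the anode, E°cell = +0.76 − (−0.25) = +1.01 V (n = 1).
Rearranging E = E° − (0.0592/n)·log Q gives log Q = 1(+1.01 − (+0.766))/0.0592 = 4.122.
Balancing electrons gives Fe^3+(aq) + V^2+(aq) → Fe^2+(aq) + V^3+(aq); thus Q = ([Fe^2+(aq)]·[V^3+(aq)]) / ([Fe^3+(aq)]·[V^2+(aq)]).
Isolating [V^2+(aq)] in Q = 10^{4.122} yields log [V^2+(aq)] = 0.373, i.e. 2.4 M.

2.4 M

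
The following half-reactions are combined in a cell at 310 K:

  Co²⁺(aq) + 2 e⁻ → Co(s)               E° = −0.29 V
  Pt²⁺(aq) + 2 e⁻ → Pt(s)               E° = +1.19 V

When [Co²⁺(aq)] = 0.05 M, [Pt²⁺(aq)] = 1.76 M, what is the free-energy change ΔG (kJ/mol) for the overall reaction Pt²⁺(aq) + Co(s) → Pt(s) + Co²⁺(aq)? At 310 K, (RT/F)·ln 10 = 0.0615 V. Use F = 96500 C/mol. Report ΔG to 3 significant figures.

The standard cell potential is +1.19 − (−0.29) = +1.48 V, with n = 2 electrons in the balanced equation.
Q = [Co²⁺(aq)] / [Pt²⁺(aq)] = 0.0284, so log Q = −1.547 and E = +1.48 − (0.0615/2)(−1.547) = +1.5276 V.
Finally ΔG = −nFE = −(2)(96500 C/mol)(+1.5276 V) = −295 kJ/mol.

−295 kJ/mol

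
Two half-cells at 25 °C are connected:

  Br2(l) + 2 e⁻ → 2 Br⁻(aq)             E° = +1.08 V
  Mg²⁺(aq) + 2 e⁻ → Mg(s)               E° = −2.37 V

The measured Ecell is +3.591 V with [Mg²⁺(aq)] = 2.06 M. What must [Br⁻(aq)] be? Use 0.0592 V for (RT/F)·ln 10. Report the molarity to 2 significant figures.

The Br₂/Br⁻ couple has the larger reduction potential, so it is the cathode: E°cell = +1.08 − (−2.37) = +3.45 V and n = 2.
Since E = E° − (0.0592/n)·log Q, log Q = n(E° − E)/0.0592 = −4.764.
Balancing electrons gives Br2(l) + Mg(s) → 2 Br⁻(aq) + Mg²⁺(aq); thus Q = [Br⁻(aq)]^2·[Mg²⁺(aq)].
Isolating [Br⁻(aq)] in Q = 10^{−4.764} yields log [Br⁻(aq)] = −2.539, i.e. 0.0029 M.

0.0029 M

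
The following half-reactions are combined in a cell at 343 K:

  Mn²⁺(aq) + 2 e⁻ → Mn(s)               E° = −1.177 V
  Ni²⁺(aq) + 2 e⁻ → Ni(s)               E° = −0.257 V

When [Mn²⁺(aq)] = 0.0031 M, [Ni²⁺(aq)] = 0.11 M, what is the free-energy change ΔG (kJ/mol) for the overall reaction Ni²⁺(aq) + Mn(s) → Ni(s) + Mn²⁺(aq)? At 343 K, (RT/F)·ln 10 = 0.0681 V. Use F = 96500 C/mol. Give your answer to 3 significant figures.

−188 kJ/mol

E°cell = −0.257 − (−1.177) = +0.920 V; the balanced reaction transfers n = 2 electrons.
Q = [Mn²⁺(aq)] / [Ni²⁺(aq)] = 0.0282, so log Q = −1.550 and E = +0.920 − (0.0681/2)(−1.550) = +0.9728 V.
Finally ΔG = −nFE = −(2)(96500 C/mol)(+0.9728 V) = −188 kJ/mol.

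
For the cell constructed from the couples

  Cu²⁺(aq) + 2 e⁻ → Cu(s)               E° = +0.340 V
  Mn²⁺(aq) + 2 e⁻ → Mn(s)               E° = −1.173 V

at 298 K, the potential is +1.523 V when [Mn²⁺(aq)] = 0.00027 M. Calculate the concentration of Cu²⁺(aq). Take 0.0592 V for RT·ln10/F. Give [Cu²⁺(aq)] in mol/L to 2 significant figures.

The Cu²⁺/Cu couple has the larger reduction potential, so it is the cathode: E°cell = +0.340 − (−1.173) = +1.513 V and n = 2.
From the Nernst equation, log Q = n(E° − E)/0.0592 = 2·(+1.513 − (+1.523))/0.0592 = −0.338.
The balanced reaction is Cu²⁺(aq) + Mn(s) → Cu(s) + Mn²⁺(aq), so Q = [Mn²⁺(aq)] / [Cu²⁺(aq)].
Isolating [Cu²⁺(aq)] in Q = 10^{−0.338} yields log [Cu²⁺(aq)] = −3.231, i.e. 0.00059 M.

0.00059 M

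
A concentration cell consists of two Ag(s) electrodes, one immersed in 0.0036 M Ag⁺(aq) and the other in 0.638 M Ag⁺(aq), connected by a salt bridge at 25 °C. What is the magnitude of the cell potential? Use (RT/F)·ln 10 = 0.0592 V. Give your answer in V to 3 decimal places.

For a concentration cell E°cell = 0, since both electrodes use the same couple.
The compartment with the higher Ag⁺(aq) concentration (0.638 M) acts as the cathode; ions are reduced there and produced at the dilute (0.0036 M) anode.
With n = 1, Ecell = −(0.0592/1)·log([dilute]/[conc]) = −(0.0592/1)·log(0.0036/0.638) = +0.133 V.

0.133 V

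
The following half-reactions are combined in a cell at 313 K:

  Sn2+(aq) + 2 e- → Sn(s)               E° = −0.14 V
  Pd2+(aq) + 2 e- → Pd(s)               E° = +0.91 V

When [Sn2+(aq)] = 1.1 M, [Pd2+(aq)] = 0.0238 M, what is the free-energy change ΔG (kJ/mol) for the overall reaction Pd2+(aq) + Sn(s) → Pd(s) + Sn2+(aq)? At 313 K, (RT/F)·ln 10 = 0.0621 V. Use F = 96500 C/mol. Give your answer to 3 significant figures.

E°cell = +0.91 − (−0.14) = +1.05 V; the balanced reaction transfers n = 2 electrons.
The reaction quotient is [Sn2+(aq)] / [Pd2+(aq)] = 46.2; by Nernst, E = +1.05 − (0.0621/2)(1.665) = +0.9983 V.
Then ΔG = −nFE = −2 × 96500 × +0.9983 J/mol = −193 kJ/mol.

−193 kJ/mol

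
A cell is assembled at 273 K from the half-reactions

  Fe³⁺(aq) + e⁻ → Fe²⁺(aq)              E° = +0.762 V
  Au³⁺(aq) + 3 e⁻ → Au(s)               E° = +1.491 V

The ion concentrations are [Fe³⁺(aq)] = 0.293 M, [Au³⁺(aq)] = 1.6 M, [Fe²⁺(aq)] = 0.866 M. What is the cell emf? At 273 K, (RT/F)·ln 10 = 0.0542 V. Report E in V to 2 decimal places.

Since E°(Au³⁺/Au) > E°(Fe³⁺/Fe²⁺), Au³⁺/Au serves as the cathode.
The standard potential is +1.491 − (+0.762) = +0.729 V and the balanced reaction transfers n = 3 electrons.
Balancing gives Au³⁺(aq) + 3 Fe²⁺(aq) → Au(s) + 3 Fe³⁺(aq); hence Q = [Fe³⁺(aq)]^3 / ([Au³⁺(aq)]·[Fe²⁺(aq)]^3) = 0.0242 (log Q = −1.616).
By the Nernst equation, E = +0.729 − (0.0542/3)·(−1.616) = +0.76 V.

+0.76 V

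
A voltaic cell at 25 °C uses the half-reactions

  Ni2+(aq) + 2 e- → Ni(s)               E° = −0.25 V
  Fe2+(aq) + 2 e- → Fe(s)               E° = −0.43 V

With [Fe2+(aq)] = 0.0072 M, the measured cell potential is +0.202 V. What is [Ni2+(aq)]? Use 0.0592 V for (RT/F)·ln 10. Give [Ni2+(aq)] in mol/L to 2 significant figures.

0.040 M

The Ni²⁺/Ni couple has the larger reduction potential, so it is the cathode: E°cell = −0.25 − (−0.43) = +0.18 V and n = 2.
Since E = E° − (0.0592/n)·log Q, log Q = n(E° − E)/0.0592 = −0.743.
The balanced reaction is Ni2+(aq) + Fe(s) → Ni(s) + Fe2+(aq), so Q = [Fe2+(aq)] / [Ni2+(aq)].
Isolating [Ni2+(aq)] in Q = 10^{−0.743} yields log [Ni2+(aq)] = −1.400, i.e. 0.040 M.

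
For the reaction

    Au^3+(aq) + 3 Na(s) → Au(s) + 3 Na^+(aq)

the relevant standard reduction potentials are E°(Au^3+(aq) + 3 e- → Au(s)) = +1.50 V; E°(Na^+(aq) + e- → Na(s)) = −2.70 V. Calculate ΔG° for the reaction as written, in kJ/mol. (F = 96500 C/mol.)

−1216 kJ/mol

In the reaction as written Au^3+(aq) is reduced, so the Au³⁺/Au couple is the cathode and Na⁺/Na is the anode.
E°cell = +1.50 − (−2.70) = +4.20 V; balancing electrons gives n = 3.
ΔG° = −nFE°cell = −(3)(96500)(+4.20) J/mol = −1216 kJ/mol.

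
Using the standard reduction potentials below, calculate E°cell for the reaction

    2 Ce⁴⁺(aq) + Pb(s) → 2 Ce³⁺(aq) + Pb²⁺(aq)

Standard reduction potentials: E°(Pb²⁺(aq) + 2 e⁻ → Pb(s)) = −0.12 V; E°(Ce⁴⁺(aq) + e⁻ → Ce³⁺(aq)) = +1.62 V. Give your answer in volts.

+1.74 V

In the reaction as written, Ce⁴⁺(aq) is reduced (cathode) and Pb²⁺(aq) is produced by oxidation at the anode.
E°cell = E°(cathode) − E°(anode) = +1.62 − (−0.12) = +1.74 V.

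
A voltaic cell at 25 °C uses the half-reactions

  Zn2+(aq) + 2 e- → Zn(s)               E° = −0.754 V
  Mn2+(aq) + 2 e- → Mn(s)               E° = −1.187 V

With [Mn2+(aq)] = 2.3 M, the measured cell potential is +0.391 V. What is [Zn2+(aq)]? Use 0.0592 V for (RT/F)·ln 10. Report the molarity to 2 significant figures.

0.088 M

Zn²⁺/Zn is the cathode (higher E°); E°cell = −0.754 − (−1.187) = +0.433 V with n = 2.
Rearranging E = E° − (0.0592/n)·log Q gives log Q = 2(+0.433 − (+0.391))/0.0592 = 1.419.
For Zn2+(aq) + Mn(s) → Zn(s) + Mn2+(aq), the reaction quotient is Q = [Mn2+(aq)] / [Zn2+(aq)].
Isolating [Zn2+(aq)] in Q = 10^{1.419} yields log [Zn2+(aq)] = −1.057, i.e. 0.088 M.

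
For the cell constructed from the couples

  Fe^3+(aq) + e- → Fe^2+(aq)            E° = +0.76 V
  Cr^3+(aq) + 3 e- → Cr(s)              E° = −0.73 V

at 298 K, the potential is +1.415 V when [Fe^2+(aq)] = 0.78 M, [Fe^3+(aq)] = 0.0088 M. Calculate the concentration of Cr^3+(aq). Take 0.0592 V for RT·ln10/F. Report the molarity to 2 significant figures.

0.0091 M

With Fe³⁺/Fe²⁺ at the cathode and Cr³⁺/Cr at the anode, E°cell = +0.76 − (−0.73) = +1.49 V (n = 3).
Since E = E° − (0.0592/n)·log Q, log Q = n(E° − E)/0.0592 = 3.801.
Balancing electrons gives 3 Fe^3+(aq) + Cr(s) → 3 Fe^2+(aq) + Cr^3+(aq); thus Q = ([Fe^2+(aq)]^3·[Cr^3+(aq)]) / [Fe^3+(aq)]^3.
Isolating [Cr^3+(aq)] in Q = 10^{3.801} yields log [Cr^3+(aq)] = −2.042, i.e. 0.0091 M.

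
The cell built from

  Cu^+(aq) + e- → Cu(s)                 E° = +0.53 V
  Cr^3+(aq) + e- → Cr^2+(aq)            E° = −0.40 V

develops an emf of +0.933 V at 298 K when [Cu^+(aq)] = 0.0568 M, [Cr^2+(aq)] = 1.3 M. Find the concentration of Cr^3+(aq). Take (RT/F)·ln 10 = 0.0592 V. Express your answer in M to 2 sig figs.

Cu⁺/Cu is the cathode (higher E°); E°cell = +0.53 − (−0.40) = +0.93 V with n = 1.
From the Nernst equation, log Q = n(E° − E)/0.0592 = 1·(+0.93 − (+0.933))/0.0592 = −0.051.
For Cu^+(aq) + Cr^2+(aq) → Cu(s) + Cr^3+(aq), the reaction quotient is Q = [Cr^3+(aq)] / ([Cu^+(aq)]·[Cr^2+(aq)]).
Substituting the known concentrations and solving, log [Cr^3+(aq)] = −1.183 and [Cr^3+(aq)] = 0.066 M.

0.066 M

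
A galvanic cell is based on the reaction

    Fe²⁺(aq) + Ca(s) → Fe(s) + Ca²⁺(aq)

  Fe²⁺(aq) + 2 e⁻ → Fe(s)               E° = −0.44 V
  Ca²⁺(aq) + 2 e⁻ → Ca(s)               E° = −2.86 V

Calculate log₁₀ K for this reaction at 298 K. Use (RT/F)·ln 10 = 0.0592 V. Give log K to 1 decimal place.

log K = 81.8

The Fe²⁺/Fe couple is reduced (cathode); E°cell = −0.44 − (−2.86) = +2.42 V with n = 2.
At equilibrium E = 0, so log K = nE°cell / 0.0592 = (2)(+2.42) / 0.0592 = 81.8.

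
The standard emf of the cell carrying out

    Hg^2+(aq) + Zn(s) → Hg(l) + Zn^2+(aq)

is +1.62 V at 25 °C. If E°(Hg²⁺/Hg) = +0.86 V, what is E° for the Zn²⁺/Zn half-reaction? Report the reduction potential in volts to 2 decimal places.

In the reaction as written the Hg²⁺/Hg couple is reduced (cathode) and Zn²⁺/Zn is oxidized (anode), so E°cell = E°(Hg²⁺/Hg) − E°(Zn²⁺/Zn).
E°(Zn²⁺/Zn) = E°(cathode) − E°cell = +0.86 − (+1.62) = −0.76 V.

−0.76 V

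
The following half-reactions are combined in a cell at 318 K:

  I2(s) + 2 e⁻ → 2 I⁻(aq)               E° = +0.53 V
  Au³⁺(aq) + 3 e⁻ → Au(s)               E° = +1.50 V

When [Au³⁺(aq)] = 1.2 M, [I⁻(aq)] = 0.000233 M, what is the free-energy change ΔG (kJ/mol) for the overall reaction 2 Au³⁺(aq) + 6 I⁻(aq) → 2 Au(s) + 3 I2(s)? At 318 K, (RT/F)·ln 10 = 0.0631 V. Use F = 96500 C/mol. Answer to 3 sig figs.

The standard cell potential is +1.50 − (+0.53) = +0.97 V, with n = 6 electrons in the balanced equation.
Here Q = 1 / ([Au³⁺(aq)]^2·[I⁻(aq)]^6) = 4.34×10^21 (log Q = 21.638), giving E = +0.97 − (0.0631/6)·(21.638) = +0.7424 V.
Then ΔG = −nFE = −6 × 96500 × +0.7424 J/mol = −430 kJ/mol.

−430 kJ/mol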